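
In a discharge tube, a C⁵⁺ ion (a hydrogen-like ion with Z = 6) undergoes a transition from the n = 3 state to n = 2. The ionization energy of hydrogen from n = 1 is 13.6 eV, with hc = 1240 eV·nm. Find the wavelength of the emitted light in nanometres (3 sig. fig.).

18.2 nm

For Z = 6 the level energies scale as Z², so the effective Rydberg energy is 13.6 × 36 = 489.6 eV.
ΔE = 489.6 × (1/2² − 1/3²) = 489.6 × 0.1389 = 68.00 eV.
λ = hc/ΔE = 1240 / 68.00 = 18.2 nm.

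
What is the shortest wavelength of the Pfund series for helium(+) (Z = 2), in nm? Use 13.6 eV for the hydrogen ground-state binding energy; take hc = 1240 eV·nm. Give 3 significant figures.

570 nm

The Pfund series has lower level n_f = 5; the series limit corresponds to n_i → ∞.
ΔE_max = 13.6 × 4 / 5² = 2.176 eV.
λ_min = 1240 / 2.176 = 570 nm.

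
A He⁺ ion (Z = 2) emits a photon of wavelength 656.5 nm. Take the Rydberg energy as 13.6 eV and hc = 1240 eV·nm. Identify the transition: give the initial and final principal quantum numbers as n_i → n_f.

The photon energy is ΔE = hc/λ = 1240 / 656.5 = 1.889 eV.
With Z = 2, ΔE = 54.40 × (1/n_f² − 1/n_i²), so 1/n_f² − 1/n_i² = 0.03472.
Trying n_f = 4 gives 1/n_i² = 0.02778, i.e. n_i ≈ 6; this pair matches.

n_i = 6, n_f = 4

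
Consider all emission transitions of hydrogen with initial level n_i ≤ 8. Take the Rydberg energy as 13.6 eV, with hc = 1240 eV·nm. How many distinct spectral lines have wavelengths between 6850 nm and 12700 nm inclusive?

Enumerate all n_i → n_f pairs with 1 ≤ n_f < n_i ≤ 8 and compute λ = 1240 / [13.6·1·(1/n_f² − 1/n_i²)].
Lines falling in [6850, 12700] nm: 6→5 (7460 nm), 8→6 (7503 nm), 7→6 (12370 nm).

3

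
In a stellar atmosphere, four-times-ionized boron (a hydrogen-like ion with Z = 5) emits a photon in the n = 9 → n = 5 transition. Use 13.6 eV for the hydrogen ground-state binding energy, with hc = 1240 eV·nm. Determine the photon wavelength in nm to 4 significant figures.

For Z = 5 the level energies scale as Z², so the effective Rydberg energy is 13.6 × 25 = 340.0 eV.
ΔE = 340.0 × (1/5² − 1/9²) = 340.0 × 0.02765 = 9.402 eV.
λ = hc/ΔE = 1240 / 9.402 = 131.9 nm.

131.9 nm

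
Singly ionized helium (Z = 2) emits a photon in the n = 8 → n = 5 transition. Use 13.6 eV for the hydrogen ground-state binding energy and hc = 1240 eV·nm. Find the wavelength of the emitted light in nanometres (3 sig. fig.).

935 nm

For Z = 2 the level energies scale as Z², so the effective Rydberg energy is 13.6 × 4 = 54.40 eV.
ΔE = 54.40 × (1/5² − 1/8²) = 54.40 × 0.02438 = 1.326 eV.
λ = hc/ΔE = 1240 / 1.326 = 935 nm.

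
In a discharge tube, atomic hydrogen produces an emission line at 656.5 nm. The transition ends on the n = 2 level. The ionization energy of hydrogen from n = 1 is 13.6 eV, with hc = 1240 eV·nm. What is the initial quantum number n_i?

The photon energy is ΔE = hc/λ = 1240 / 656.5 = 1.889 eV.
With Z = 1, ΔE = 13.60 × (1/n_f² − 1/n_i²), so 1/n_f² − 1/n_i² = 0.1389.
With n_f = 2: 1/n_i² = 1/4 − 0.1389 = 0.1111, so n_i ≈ 3.00.

n_i = 3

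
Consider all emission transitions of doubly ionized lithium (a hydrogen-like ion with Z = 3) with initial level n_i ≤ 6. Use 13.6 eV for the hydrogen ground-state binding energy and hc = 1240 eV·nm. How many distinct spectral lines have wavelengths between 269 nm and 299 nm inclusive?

1

Enumerate all n_i → n_f pairs with 1 ≤ n_f < n_i ≤ 6 and compute λ = 1240 / [13.6·9·(1/n_f² − 1/n_i²)].
Lines falling in [269, 299] nm: 6→4 (291.8 nm).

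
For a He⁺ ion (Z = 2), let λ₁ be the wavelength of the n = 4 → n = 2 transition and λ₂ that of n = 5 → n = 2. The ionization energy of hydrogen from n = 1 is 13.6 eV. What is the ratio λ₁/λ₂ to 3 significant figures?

λ ∝ 1/ΔE ∝ 1/(1/n_f² − 1/n_i²), and the Z² and hc factors cancel in the ratio.
λ₁/λ₂ = (1/2² − 1/5²)/(1/2² − 1/4²) = 0.2100/0.1875 = 1.12.

1.12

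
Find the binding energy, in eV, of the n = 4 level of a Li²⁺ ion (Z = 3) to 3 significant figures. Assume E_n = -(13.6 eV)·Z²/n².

E_n = −13.6 Z²/n² = −122.4/n² eV for Z = 3.
E_4 = −122.4/16 = −7.65 eV, so ionization (to E = 0) requires 7.65 eV.

7.65 eV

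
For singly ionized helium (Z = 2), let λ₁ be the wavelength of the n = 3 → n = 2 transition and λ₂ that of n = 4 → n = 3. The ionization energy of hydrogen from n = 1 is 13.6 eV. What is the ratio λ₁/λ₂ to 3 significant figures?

0.350

λ ∝ 1/ΔE ∝ 1/(1/n_f² − 1/n_i²), and the Z² and hc factors cancel in the ratio.
λ₁/λ₂ = (1/3² − 1/4²)/(1/2² − 1/3²) = 0.04861/0.1389 = 0.350.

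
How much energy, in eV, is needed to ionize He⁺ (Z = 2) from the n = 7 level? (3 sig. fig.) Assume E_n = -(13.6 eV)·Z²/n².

E_n = −13.6 Z²/n² = −54.40/n² eV for Z = 2.
E_7 = −54.40/49 = −1.11 eV, so ionization (to E = 0) requires 1.11 eV.

1.11 eV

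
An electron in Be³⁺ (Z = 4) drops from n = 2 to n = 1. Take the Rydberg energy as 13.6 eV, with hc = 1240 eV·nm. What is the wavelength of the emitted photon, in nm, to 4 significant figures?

For Z = 4 the level energies scale as Z², so the effective Rydberg energy is 13.6 × 16 = 217.6 eV.
ΔE = 217.6 × (1/1² − 1/2²) = 217.6 × 0.7500 = 163.2 eV.
λ = hc/ΔE = 1240 / 163.2 = 7.598 nm.

7.598 nm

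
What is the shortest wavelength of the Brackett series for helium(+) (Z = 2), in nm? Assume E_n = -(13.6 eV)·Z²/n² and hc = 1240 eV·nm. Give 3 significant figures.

365 nm

The Brackett series has lower level n_f = 4; the series limit corresponds to n_i → ∞.
ΔE_max = 13.6 × 4 / 4² = 3.400 eV.
λ_min = 1240 / 3.400 = 365 nm.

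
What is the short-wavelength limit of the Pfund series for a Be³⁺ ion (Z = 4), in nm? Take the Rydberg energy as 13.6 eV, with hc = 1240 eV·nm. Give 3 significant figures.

The Pfund series has lower level n_f = 5; the series limit corresponds to n_i → ∞.
ΔE_max = 13.6 × 16 / 5² = 8.704 eV.
λ_min = 1240 / 8.704 = 142 nm.

142 nm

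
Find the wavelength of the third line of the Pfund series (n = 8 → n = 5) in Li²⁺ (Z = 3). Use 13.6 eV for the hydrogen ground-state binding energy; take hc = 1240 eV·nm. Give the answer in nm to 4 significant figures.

The Pfund series terminates on n_f = 5; the third line has n_i = 5+3 = 8.
ΔE = 122.4 × (1/5² − 1/8²) = 2.984 eV.
λ = 1240 / 2.984 = 415.6 nm.

415.6 nm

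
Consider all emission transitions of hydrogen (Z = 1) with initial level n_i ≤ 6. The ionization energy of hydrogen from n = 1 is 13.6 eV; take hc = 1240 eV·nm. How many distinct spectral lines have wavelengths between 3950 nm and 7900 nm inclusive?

2

Enumerate all n_i → n_f pairs with 1 ≤ n_f < n_i ≤ 6 and compute λ = 1240 / [13.6·1·(1/n_f² − 1/n_i²)].
Lines falling in [3950, 7900] nm: 5→4 (4052 nm), 6→5 (7460 nm).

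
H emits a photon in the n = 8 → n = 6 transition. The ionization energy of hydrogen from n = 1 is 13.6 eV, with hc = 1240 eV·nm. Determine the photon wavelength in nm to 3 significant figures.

ΔE = 13.60 × (1/6² − 1/8²) = 13.60 × 0.01215 = 0.1653 eV.
λ = hc/ΔE = 1240 / 0.1653 = 7500 nm.

7500 nm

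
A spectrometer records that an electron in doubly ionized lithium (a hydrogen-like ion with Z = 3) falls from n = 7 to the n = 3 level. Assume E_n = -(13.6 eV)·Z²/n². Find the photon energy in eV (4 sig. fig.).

The Bohr energies scale as Z², so for Z = 3: E_n = −122.4/n² eV.
E_7 = −122.4/49 = −2.498 eV and E_3 = −122.4/9 = −13.60 eV.
The photon energy is |E_7 − E_3| = 11.10 eV.

11.10 eV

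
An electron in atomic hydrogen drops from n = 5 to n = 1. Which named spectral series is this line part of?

The series is set by the lower level: n_f = 1 is the Lyman series.

Lyman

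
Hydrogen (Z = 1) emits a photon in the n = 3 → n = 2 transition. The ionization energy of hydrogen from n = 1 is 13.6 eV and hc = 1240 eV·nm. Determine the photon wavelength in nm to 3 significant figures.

656 nm

ΔE = 13.60 × (1/2² − 1/3²) = 13.60 × 0.1389 = 1.889 eV.
λ = hc/ΔE = 1240 / 1.889 = 656 nm.
This line belongs to the Balmer series.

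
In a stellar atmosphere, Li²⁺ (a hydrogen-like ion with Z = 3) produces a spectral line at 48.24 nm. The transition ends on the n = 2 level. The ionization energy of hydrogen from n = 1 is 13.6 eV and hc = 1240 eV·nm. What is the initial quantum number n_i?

n_i = 5

The photon energy is ΔE = hc/λ = 1240 / 48.24 = 25.70 eV.
With Z = 3, ΔE = 122.4 × (1/n_f² − 1/n_i²), so 1/n_f² − 1/n_i² = 0.2100.
With n_f = 2: 1/n_i² = 1/4 − 0.2100 = 0.03999, so n_i ≈ 5.00.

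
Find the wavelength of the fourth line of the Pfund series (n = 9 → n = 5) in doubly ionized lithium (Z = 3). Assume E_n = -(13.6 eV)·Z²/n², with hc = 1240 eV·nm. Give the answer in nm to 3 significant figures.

366 nm

The Pfund series terminates on n_f = 5; the fourth line has n_i = 5+4 = 9.
ΔE = 122.4 × (1/5² − 1/9²) = 3.385 eV.
λ = 1240 / 3.385 = 366 nm.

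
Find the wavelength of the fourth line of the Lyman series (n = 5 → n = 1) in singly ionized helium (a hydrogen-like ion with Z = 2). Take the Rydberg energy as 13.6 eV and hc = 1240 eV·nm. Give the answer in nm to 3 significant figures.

23.7 nm

The Lyman series terminates on n_f = 1; the fourth line has n_i = 1+4 = 5.
ΔE = 54.40 × (1/1² − 1/5²) = 52.22 eV.
λ = 1240 / 52.22 = 23.7 nm.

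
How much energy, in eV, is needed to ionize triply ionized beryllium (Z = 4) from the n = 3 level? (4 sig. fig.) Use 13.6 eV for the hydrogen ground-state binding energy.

E_n = −13.6 Z²/n² = −217.6/n² eV for Z = 4.
E_3 = −217.6/9 = −24.18 eV, so ionization (to E = 0) requires 24.18 eV.

24.18 eV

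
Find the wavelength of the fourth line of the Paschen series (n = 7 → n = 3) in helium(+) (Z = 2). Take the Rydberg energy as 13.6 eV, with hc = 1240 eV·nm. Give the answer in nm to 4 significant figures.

The Paschen series terminates on n_f = 3; the fourth line has n_i = 3+4 = 7.
ΔE = 54.40 × (1/3² − 1/7²) = 4.934 eV.
λ = 1240 / 4.934 = 251.3 nm.

251.3 nm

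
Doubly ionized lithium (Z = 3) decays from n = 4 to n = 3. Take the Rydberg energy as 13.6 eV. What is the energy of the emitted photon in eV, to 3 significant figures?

5.95 eV

The Bohr energies scale as Z², so for Z = 3: E_n = −122.4/n² eV.
E_4 = −122.4/16 = −7.650 eV and E_3 = −122.4/9 = −13.60 eV.
The photon energy is |E_4 − E_3| = 5.95 eV.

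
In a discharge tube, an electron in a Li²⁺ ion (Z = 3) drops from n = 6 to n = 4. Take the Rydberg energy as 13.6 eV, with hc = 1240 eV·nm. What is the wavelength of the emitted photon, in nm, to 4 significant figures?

291.8 nm

For Z = 3 the level energies scale as Z², so the effective Rydberg energy is 13.6 × 9 = 122.4 eV.
ΔE = 122.4 × (1/4² − 1/6²) = 122.4 × 0.03472 = 4.250 eV.
λ = hc/ΔE = 1240 / 4.250 = 291.8 nm.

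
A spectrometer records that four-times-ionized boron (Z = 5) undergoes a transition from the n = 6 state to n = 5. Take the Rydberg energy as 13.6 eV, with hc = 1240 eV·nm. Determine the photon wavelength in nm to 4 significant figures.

298.4 nm

For Z = 5 the level energies scale as Z², so the effective Rydberg energy is 13.6 × 25 = 340.0 eV.
ΔE = 340.0 × (1/5² − 1/6²) = 340.0 × 0.01222 = 4.156 eV.
λ = hc/ΔE = 1240 / 4.156 = 298.4 nm.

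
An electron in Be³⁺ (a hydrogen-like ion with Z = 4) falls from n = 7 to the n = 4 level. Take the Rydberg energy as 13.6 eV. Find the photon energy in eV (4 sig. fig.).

9.159 eV

The Bohr energies scale as Z², so for Z = 4: E_n = −217.6/n² eV.
E_7 = −217.6/49 = −4.441 eV and E_4 = −217.6/16 = −13.60 eV.
The photon energy is |E_7 − E_4| = 9.159 eV.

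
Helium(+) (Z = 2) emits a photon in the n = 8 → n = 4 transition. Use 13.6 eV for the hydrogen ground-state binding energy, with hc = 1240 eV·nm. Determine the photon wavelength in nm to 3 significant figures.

For Z = 2 the level energies scale as Z², so the effective Rydberg energy is 13.6 × 4 = 54.40 eV.
ΔE = 54.40 × (1/4² − 1/8²) = 54.40 × 0.04688 = 2.550 eV.
λ = hc/ΔE = 1240 / 2.550 = 486 nm.

486 nm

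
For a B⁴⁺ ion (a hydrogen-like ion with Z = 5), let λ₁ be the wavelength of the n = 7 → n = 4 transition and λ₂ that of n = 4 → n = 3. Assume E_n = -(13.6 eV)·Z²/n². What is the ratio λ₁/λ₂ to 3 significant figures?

λ ∝ 1/ΔE ∝ 1/(1/n_f² − 1/n_i²), and the Z² and hc factors cancel in the ratio.
λ₁/λ₂ = (1/3² − 1/4²)/(1/4² − 1/7²) = 0.04861/0.04209 = 1.15.

1.15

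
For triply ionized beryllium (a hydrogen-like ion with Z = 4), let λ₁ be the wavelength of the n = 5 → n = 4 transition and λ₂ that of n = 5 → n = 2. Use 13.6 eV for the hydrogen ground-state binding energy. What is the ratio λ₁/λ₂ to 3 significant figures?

λ ∝ 1/ΔE ∝ 1/(1/n_f² − 1/n_i²), and the Z² and hc factors cancel in the ratio.
λ₁/λ₂ = (1/2² − 1/5²)/(1/4² − 1/5²) = 0.2100/0.02250 = 9.33.

9.33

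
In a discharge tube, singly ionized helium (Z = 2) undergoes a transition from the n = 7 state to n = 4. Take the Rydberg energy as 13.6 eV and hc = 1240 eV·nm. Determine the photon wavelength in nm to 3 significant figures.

For Z = 2 the level energies scale as Z², so the effective Rydberg energy is 13.6 × 4 = 54.40 eV.
ΔE = 54.40 × (1/4² − 1/7²) = 54.40 × 0.04209 = 2.290 eV.
λ = hc/ΔE = 1240 / 2.290 = 542 nm.

542 nm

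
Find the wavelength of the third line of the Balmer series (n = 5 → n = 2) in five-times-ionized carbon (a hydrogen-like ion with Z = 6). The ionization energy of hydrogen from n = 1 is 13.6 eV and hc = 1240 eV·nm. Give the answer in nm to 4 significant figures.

12.06 nm

The Balmer series terminates on n_f = 2; the third line has n_i = 2+3 = 5.
ΔE = 489.6 × (1/2² − 1/5²) = 102.8 eV.
λ = 1240 / 102.8 = 12.06 nm.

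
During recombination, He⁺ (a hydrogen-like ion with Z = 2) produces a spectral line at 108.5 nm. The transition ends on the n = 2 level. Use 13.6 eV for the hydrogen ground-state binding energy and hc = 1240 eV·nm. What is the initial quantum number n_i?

The photon energy is ΔE = hc/λ = 1240 / 108.5 = 11.43 eV.
With Z = 2, ΔE = 54.40 × (1/n_f² − 1/n_i²), so 1/n_f² − 1/n_i² = 0.2101.
With n_f = 2: 1/n_i² = 1/4 − 0.2101 = 0.03992, so n_i ≈ 5.01.

n_i = 5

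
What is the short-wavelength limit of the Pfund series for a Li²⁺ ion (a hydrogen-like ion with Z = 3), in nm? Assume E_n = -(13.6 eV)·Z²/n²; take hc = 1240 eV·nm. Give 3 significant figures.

The Pfund series has lower level n_f = 5; the series limit corresponds to n_i → ∞.
ΔE_max = 13.6 × 9 / 5² = 4.896 eV.
λ_min = 1240 / 4.896 = 253 nm.

253 nm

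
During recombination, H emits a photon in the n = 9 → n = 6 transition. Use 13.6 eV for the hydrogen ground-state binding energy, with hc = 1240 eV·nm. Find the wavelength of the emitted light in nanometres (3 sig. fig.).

5910 nm

ΔE = 13.60 × (1/6² − 1/9²) = 13.60 × 0.01543 = 0.2099 eV.
λ = hc/ΔE = 1240 / 0.2099 = 5910 nm.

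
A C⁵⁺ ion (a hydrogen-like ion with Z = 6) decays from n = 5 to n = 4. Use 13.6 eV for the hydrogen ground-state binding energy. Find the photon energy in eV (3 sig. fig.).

11.0 eV

The Bohr energies scale as Z², so for Z = 6: E_n = −489.6/n² eV.
E_5 = −489.6/25 = −19.58 eV and E_4 = −489.6/16 = −30.60 eV.
The photon energy is |E_5 − E_4| = 11.0 eV.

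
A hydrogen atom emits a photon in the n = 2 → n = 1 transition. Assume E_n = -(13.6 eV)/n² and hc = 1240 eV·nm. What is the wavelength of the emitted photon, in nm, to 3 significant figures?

ΔE = 13.60 × (1/1² − 1/2²) = 13.60 × 0.7500 = 10.20 eV.
λ = hc/ΔE = 1240 / 10.20 = 122 nm.

122 nm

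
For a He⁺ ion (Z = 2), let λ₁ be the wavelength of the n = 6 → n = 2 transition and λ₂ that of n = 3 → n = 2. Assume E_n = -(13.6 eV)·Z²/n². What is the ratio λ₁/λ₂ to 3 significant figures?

λ ∝ 1/ΔE ∝ 1/(1/n_f² − 1/n_i²), and the Z² and hc factors cancel in the ratio.
λ₁/λ₂ = (1/2² − 1/3²)/(1/2² − 1/6²) = 0.1389/0.2222 = 0.625.

0.625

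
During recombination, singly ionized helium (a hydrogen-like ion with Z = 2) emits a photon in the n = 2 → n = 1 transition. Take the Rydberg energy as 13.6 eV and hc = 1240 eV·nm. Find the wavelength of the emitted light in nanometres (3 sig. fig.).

30.4 nm

For Z = 2 the level energies scale as Z², so the effective Rydberg energy is 13.6 × 4 = 54.40 eV.
ΔE = 54.40 × (1/1² − 1/2²) = 54.40 × 0.7500 = 40.80 eV.
λ = hc/ΔE = 1240 / 40.80 = 30.4 nm.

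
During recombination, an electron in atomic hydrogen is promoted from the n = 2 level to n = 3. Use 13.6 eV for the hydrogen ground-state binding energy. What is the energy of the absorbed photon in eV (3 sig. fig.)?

1.89 eV

E_3 = −13.60/9 = −1.511 eV and E_2 = −13.60/4 = −3.400 eV.
The photon energy is |E_3 − E_2| = 1.89 eV.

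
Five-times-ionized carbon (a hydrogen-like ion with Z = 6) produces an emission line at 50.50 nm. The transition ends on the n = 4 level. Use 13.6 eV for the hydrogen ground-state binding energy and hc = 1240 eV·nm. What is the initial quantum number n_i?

n_i = 9

The photon energy is ΔE = hc/λ = 1240 / 50.50 = 24.55 eV.
With Z = 6, ΔE = 489.6 × (1/n_f² − 1/n_i²), so 1/n_f² − 1/n_i² = 0.05015.
With n_f = 4: 1/n_i² = 1/16 − 0.05015 = 0.01235, so n_i ≈ 9.00.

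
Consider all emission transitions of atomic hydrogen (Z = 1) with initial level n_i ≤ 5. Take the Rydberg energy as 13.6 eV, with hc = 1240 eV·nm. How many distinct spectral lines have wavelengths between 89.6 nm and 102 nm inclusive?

2

Enumerate all n_i → n_f pairs with 1 ≤ n_f < n_i ≤ 5 and compute λ = 1240 / [13.6·1·(1/n_f² − 1/n_i²)].
Lines falling in [89.6, 102] nm: 5→1 (94.98 nm), 4→1 (97.25 nm).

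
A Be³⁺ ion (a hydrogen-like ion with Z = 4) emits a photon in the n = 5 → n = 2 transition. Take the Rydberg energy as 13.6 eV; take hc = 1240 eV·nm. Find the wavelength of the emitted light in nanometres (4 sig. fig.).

27.14 nm

For Z = 4 the level energies scale as Z², so the effective Rydberg energy is 13.6 × 16 = 217.6 eV.
ΔE = 217.6 × (1/2² − 1/5²) = 217.6 × 0.2100 = 45.70 eV.
λ = hc/ΔE = 1240 / 45.70 = 27.14 nm.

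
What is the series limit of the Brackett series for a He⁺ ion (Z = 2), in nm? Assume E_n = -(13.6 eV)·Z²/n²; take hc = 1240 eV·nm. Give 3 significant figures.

365 nm

The Brackett series has lower level n_f = 4; the series limit corresponds to n_i → ∞.
ΔE_max = 13.6 × 4 / 4² = 3.400 eV.
λ_min = 1240 / 3.400 = 365 nm.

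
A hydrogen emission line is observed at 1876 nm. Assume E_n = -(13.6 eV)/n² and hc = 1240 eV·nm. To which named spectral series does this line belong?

Paschen

ΔE = 1240/1876 = 0.6610 eV.
This matches 13.6 × (1/3² − 1/4²), so n_f = 3: the Paschen series.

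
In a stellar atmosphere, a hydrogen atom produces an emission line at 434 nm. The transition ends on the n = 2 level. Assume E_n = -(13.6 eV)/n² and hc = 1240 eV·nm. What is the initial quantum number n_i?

The photon energy is ΔE = hc/λ = 1240 / 434 = 2.857 eV.
With Z = 1, ΔE = 13.60 × (1/n_f² − 1/n_i²), so 1/n_f² − 1/n_i² = 0.2101.
With n_f = 2: 1/n_i² = 1/4 − 0.2101 = 0.03992, so n_i ≈ 5.01.

n_i = 5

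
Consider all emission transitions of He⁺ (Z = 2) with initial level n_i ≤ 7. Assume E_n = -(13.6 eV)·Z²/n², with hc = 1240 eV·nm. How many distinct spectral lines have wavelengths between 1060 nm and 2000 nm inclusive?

2

Enumerate all n_i → n_f pairs with 1 ≤ n_f < n_i ≤ 7 and compute λ = 1240 / [13.6·4·(1/n_f² − 1/n_i²)].
Lines falling in [1060, 2000] nm: 7→5 (1163 nm), 6→5 (1865 nm).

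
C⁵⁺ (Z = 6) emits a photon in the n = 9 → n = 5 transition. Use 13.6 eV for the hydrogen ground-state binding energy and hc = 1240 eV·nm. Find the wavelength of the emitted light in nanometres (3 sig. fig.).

For Z = 6 the level energies scale as Z², so the effective Rydberg energy is 13.6 × 36 = 489.6 eV.
ΔE = 489.6 × (1/5² − 1/9²) = 489.6 × 0.02765 = 13.54 eV.
λ = hc/ΔE = 1240 / 13.54 = 91.6 nm.

91.6 nm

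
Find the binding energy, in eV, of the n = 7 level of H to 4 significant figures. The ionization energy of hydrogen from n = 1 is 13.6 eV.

E_7 = −13.60/49 = −0.2776 eV, so ionization (to E = 0) requires 0.2776 eV.

0.2776 eV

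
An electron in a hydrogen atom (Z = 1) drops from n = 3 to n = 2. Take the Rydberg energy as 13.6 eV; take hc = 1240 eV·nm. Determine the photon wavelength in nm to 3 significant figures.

656 nm

ΔE = 13.60 × (1/2² − 1/3²) = 13.60 × 0.1389 = 1.889 eV.
λ = hc/ΔE = 1240 / 1.889 = 656 nm.
This line belongs to the Balmer series.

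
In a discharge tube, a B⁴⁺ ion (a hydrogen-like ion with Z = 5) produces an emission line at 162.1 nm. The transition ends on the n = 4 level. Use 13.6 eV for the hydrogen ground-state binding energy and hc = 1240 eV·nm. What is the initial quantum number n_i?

n_i = 5

The photon energy is ΔE = hc/λ = 1240 / 162.1 = 7.650 eV.
With Z = 5, ΔE = 340.0 × (1/n_f² − 1/n_i²), so 1/n_f² − 1/n_i² = 0.02250.
With n_f = 4: 1/n_i² = 1/16 − 0.02250 = 0.04000, so n_i ≈ 5.00.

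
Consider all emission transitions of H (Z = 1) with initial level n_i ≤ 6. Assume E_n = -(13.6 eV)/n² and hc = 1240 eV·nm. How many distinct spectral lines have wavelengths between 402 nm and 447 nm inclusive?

2

Enumerate all n_i → n_f pairs with 1 ≤ n_f < n_i ≤ 6 and compute λ = 1240 / [13.6·1·(1/n_f² − 1/n_i²)].
Lines falling in [402, 447] nm: 6→2 (410.3 nm), 5→2 (434.2 nm).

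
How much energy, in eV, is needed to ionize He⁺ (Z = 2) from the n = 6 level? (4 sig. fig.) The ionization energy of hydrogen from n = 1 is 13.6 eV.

1.511 eV

E_n = −13.6 Z²/n² = −54.40/n² eV for Z = 2.
E_6 = −54.40/36 = −1.511 eV, so ionization (to E = 0) requires 1.511 eV.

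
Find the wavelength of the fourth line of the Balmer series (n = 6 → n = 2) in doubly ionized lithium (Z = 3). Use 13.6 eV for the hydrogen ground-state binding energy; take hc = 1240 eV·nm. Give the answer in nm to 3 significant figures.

The Balmer series terminates on n_f = 2; the fourth line has n_i = 2+4 = 6.
ΔE = 122.4 × (1/2² − 1/6²) = 27.20 eV.
λ = 1240 / 27.20 = 45.6 nm.

45.6 nm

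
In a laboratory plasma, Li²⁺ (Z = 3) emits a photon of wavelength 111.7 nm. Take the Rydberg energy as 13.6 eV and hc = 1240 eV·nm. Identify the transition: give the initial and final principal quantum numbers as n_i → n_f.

The photon energy is ΔE = hc/λ = 1240 / 111.7 = 11.10 eV.
With Z = 3, ΔE = 122.4 × (1/n_f² − 1/n_i²), so 1/n_f² − 1/n_i² = 0.09070.
Trying n_f = 3 gives 1/n_i² = 0.02042, i.e. n_i ≈ 7; this pair matches.

n_i = 7, n_f = 3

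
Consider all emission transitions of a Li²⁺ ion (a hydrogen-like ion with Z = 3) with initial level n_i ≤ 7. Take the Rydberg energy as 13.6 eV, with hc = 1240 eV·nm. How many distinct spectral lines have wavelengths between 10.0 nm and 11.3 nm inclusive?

4

Enumerate all n_i → n_f pairs with 1 ≤ n_f < n_i ≤ 7 and compute λ = 1240 / [13.6·9·(1/n_f² − 1/n_i²)].
Lines falling in [10.0, 11.3] nm: 7→1 (10.34 nm), 6→1 (10.42 nm), 5→1 (10.55 nm), 4→1 (10.81 nm).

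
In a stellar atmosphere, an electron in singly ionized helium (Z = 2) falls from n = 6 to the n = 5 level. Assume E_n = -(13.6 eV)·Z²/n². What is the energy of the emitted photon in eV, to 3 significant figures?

0.665 eV

The Bohr energies scale as Z², so for Z = 2: E_n = −54.40/n² eV.
E_6 = −54.40/36 = −1.511 eV and E_5 = −54.40/25 = −2.176 eV.
The photon energy is |E_6 − E_5| = 0.665 eV.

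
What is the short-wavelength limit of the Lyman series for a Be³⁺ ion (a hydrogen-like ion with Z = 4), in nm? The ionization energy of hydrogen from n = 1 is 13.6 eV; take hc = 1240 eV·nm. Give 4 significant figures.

The Lyman series has lower level n_f = 1; the series limit corresponds to n_i → ∞.
ΔE_max = 13.6 × 16 / 1² = 217.6 eV.
λ_min = 1240 / 217.6 = 5.699 nm.

5.699 nm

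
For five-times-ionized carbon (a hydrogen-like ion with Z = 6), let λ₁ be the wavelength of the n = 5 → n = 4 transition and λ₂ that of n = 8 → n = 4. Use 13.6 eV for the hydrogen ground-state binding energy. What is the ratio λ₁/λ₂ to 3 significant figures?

2.08

λ ∝ 1/ΔE ∝ 1/(1/n_f² − 1/n_i²), and the Z² and hc factors cancel in the ratio.
λ₁/λ₂ = (1/4² − 1/8²)/(1/4² − 1/5²) = 0.04688/0.02250 = 2.08.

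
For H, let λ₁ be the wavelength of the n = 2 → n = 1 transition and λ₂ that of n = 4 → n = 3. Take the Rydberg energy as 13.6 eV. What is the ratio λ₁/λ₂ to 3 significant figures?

λ ∝ 1/ΔE ∝ 1/(1/n_f² − 1/n_i²), and the Z² and hc factors cancel in the ratio.
λ₁/λ₂ = (1/3² − 1/4²)/(1/1² − 1/2²) = 0.04861/0.7500 = 0.0648.

0.0648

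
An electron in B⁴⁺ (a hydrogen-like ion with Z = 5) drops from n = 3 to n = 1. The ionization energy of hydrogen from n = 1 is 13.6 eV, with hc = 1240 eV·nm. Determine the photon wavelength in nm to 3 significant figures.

4.10 nm

For Z = 5 the level energies scale as Z², so the effective Rydberg energy is 13.6 × 25 = 340.0 eV.
ΔE = 340.0 × (1/1² − 1/3²) = 340.0 × 0.8889 = 302.2 eV.
λ = hc/ΔE = 1240 / 302.2 = 4.10 nm.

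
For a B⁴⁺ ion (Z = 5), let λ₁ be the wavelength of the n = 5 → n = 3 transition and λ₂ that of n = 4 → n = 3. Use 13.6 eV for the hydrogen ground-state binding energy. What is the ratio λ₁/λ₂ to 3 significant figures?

λ ∝ 1/ΔE ∝ 1/(1/n_f² − 1/n_i²), and the Z² and hc factors cancel in the ratio.
λ₁/λ₂ = (1/3² − 1/4²)/(1/3² − 1/5²) = 0.04861/0.07111 = 0.684.

0.684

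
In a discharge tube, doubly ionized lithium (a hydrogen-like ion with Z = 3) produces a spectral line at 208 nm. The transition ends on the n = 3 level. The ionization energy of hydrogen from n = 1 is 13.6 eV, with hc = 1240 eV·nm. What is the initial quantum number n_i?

n_i = 4

The photon energy is ΔE = hc/λ = 1240 / 208 = 5.962 eV.
With Z = 3, ΔE = 122.4 × (1/n_f² − 1/n_i²), so 1/n_f² − 1/n_i² = 0.04871.
With n_f = 3: 1/n_i² = 1/9 − 0.04871 = 0.06241, so n_i ≈ 4.00.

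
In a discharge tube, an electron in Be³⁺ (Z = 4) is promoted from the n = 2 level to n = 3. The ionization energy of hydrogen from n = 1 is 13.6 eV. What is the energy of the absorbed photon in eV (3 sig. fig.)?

The Bohr energies scale as Z², so for Z = 4: E_n = −217.6/n² eV.
E_3 = −217.6/9 = −24.18 eV and E_2 = −217.6/4 = −54.40 eV.
The photon energy is |E_3 − E_2| = 30.2 eV.

30.2 eV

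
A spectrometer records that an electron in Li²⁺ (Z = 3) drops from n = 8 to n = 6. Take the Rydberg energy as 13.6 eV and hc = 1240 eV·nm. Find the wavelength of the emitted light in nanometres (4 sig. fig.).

For Z = 3 the level energies scale as Z², so the effective Rydberg energy is 13.6 × 9 = 122.4 eV.
ΔE = 122.4 × (1/6² − 1/8²) = 122.4 × 0.01215 = 1.488 eV.
λ = hc/ΔE = 1240 / 1.488 = 833.6 nm.

833.6 nm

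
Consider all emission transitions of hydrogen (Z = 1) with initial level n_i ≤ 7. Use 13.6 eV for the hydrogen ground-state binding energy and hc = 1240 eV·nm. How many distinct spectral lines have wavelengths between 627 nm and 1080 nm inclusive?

Enumerate all n_i → n_f pairs with 1 ≤ n_f < n_i ≤ 7 and compute λ = 1240 / [13.6·1·(1/n_f² − 1/n_i²)].
Lines falling in [627, 1080] nm: 3→2 (656.5 nm), 7→3 (1005 nm).

2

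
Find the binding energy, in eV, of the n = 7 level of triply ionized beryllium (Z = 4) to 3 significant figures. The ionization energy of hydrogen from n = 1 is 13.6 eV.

E_n = −13.6 Z²/n² = −217.6/n² eV for Z = 4.
E_7 = −217.6/49 = −4.44 eV, so ionization (to E = 0) requires 4.44 eV.

4.44 eV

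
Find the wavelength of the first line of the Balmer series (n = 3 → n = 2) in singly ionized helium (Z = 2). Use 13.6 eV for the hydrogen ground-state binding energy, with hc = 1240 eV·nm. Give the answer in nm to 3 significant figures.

164 nm

The Balmer series terminates on n_f = 2; the first line has n_i = 2+1 = 3.
ΔE = 54.40 × (1/2² − 1/3²) = 7.556 eV.
λ = 1240 / 7.556 = 164 nm.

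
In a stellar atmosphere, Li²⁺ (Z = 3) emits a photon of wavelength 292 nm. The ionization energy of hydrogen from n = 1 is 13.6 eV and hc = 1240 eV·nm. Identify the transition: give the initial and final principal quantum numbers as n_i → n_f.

n_i = 6, n_f = 4

The photon energy is ΔE = hc/λ = 1240 / 292 = 4.247 eV.
With Z = 3, ΔE = 122.4 × (1/n_f² − 1/n_i²), so 1/n_f² − 1/n_i² = 0.03469.
Trying n_f = 4 gives 1/n_i² = 0.02781, i.e. n_i ≈ 6; this pair matches.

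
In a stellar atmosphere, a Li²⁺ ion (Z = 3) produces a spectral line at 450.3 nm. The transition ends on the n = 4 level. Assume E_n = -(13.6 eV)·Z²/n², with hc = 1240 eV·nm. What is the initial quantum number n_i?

n_i = 5

The photon energy is ΔE = hc/λ = 1240 / 450.3 = 2.754 eV.
With Z = 3, ΔE = 122.4 × (1/n_f² − 1/n_i²), so 1/n_f² − 1/n_i² = 0.02250.
With n_f = 4: 1/n_i² = 1/16 − 0.02250 = 0.04000, so n_i ≈ 5.00.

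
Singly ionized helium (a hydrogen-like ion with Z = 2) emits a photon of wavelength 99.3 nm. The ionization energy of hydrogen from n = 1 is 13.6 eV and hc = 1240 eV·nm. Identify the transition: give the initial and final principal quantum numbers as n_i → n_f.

n_i = 7, n_f = 2

The photon energy is ΔE = hc/λ = 1240 / 99.3 = 12.49 eV.
With Z = 2, ΔE = 54.40 × (1/n_f² − 1/n_i²), so 1/n_f² − 1/n_i² = 0.2295.
Trying n_f = 2 gives 1/n_i² = 0.02045, i.e. n_i ≈ 7; this pair matches.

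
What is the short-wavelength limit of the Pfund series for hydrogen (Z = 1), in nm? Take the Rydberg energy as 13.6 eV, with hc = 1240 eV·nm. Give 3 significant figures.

The Pfund series has lower level n_f = 5; the series limit corresponds to n_i → ∞.
ΔE_max = 13.6 × 1 / 5² = 0.5440 eV.
λ_min = 1240 / 0.5440 = 2280 nm.

2280 nm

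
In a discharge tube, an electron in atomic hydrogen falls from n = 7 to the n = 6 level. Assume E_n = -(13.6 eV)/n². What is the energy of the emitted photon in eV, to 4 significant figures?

0.1002 eV

E_7 = −13.60/49 = −0.2776 eV and E_6 = −13.60/36 = −0.3778 eV.
The photon energy is |E_7 − E_6| = 0.1002 eV.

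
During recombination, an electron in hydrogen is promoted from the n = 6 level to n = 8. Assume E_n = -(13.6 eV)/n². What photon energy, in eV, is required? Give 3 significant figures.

0.165 eV

E_8 = −13.60/64 = −0.2125 eV and E_6 = −13.60/36 = −0.3778 eV.
The photon energy is |E_8 − E_6| = 0.165 eV.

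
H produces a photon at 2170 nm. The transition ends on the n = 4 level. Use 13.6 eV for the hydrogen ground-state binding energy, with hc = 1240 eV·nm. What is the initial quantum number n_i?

n_i = 7

The photon energy is ΔE = hc/λ = 1240 / 2170 = 0.5714 eV.
With Z = 1, ΔE = 13.60 × (1/n_f² − 1/n_i²), so 1/n_f² − 1/n_i² = 0.04202.
With n_f = 4: 1/n_i² = 1/16 − 0.04202 = 0.02048, so n_i ≈ 6.99.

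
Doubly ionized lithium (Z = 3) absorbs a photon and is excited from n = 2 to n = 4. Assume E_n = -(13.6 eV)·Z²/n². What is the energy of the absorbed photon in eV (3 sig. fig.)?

23.0 eV

The Bohr energies scale as Z², so for Z = 3: E_n = −122.4/n² eV.
E_4 = −122.4/16 = −7.650 eV and E_2 = −122.4/4 = −30.60 eV.
The photon energy is |E_4 − E_2| = 23.0 eV.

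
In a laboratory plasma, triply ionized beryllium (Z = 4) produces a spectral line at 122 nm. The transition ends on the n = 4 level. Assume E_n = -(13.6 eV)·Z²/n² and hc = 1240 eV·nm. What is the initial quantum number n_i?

The photon energy is ΔE = hc/λ = 1240 / 122 = 10.16 eV.
With Z = 4, ΔE = 217.6 × (1/n_f² − 1/n_i²), so 1/n_f² − 1/n_i² = 0.04671.
With n_f = 4: 1/n_i² = 1/16 − 0.04671 = 0.01579, so n_i ≈ 7.96.

n_i = 8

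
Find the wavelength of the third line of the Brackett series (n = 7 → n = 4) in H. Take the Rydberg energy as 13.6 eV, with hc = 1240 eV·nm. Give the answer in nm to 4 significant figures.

The Brackett series terminates on n_f = 4; the third line has n_i = 4+3 = 7.
ΔE = 13.60 × (1/4² − 1/7²) = 0.5724 eV.
λ = 1240 / 0.5724 = 2166 nm.

2166 nm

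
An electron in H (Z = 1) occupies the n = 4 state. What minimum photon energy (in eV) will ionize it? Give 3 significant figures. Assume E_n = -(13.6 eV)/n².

0.850 eV

E_4 = −13.60/16 = −0.850 eV, so ionization (to E = 0) requires 0.850 eV.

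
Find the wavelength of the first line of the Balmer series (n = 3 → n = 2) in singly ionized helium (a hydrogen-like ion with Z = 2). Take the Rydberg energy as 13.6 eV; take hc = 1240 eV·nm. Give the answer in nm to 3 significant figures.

The Balmer series terminates on n_f = 2; the first line has n_i = 2+1 = 3.
ΔE = 54.40 × (1/2² − 1/3²) = 7.556 eV.
λ = 1240 / 7.556 = 164 nm.

164 nm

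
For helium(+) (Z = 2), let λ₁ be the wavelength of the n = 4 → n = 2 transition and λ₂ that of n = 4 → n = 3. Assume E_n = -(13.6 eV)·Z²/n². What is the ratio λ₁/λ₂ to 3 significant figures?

λ ∝ 1/ΔE ∝ 1/(1/n_f² − 1/n_i²), and the Z² and hc factors cancel in the ratio.
λ₁/λ₂ = (1/3² − 1/4²)/(1/2² − 1/4²) = 0.04861/0.1875 = 0.259.

0.259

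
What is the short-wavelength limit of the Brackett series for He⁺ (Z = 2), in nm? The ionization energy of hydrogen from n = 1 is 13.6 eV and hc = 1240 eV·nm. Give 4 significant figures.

364.7 nm

The Brackett series has lower level n_f = 4; the series limit corresponds to n_i → ∞.
ΔE_max = 13.6 × 4 / 4² = 3.400 eV.
λ_min = 1240 / 3.400 = 364.7 nm.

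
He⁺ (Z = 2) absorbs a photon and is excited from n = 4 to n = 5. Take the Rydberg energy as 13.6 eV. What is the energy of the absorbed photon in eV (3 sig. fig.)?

1.22 eV

The Bohr energies scale as Z², so for Z = 2: E_n = −54.40/n² eV.
E_5 = −54.40/25 = −2.176 eV and E_4 = −54.40/16 = −3.400 eV.
The photon energy is |E_5 − E_4| = 1.22 eV.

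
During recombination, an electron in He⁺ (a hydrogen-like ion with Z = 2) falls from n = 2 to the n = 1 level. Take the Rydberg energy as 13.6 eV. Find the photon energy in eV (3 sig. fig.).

40.8 eV

The Bohr energies scale as Z², so for Z = 2: E_n = −54.40/n² eV.
E_2 = −54.40/4 = −13.60 eV and E_1 = −54.40/1 = −54.40 eV.
The photon energy is |E_2 − E_1| = 40.8 eV.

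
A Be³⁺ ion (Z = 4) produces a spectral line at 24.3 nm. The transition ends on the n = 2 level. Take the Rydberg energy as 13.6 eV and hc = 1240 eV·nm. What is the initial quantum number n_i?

n_i = 8

The photon energy is ΔE = hc/λ = 1240 / 24.3 = 51.03 eV.
With Z = 4, ΔE = 217.6 × (1/n_f² − 1/n_i²), so 1/n_f² − 1/n_i² = 0.2345.
With n_f = 2: 1/n_i² = 1/4 − 0.2345 = 0.01549, so n_i ≈ 8.03.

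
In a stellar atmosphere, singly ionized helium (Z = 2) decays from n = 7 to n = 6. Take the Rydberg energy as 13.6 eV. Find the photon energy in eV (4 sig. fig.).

The Bohr energies scale as Z², so for Z = 2: E_n = −54.40/n² eV.
E_7 = −54.40/49 = −1.110 eV and E_6 = −54.40/36 = −1.511 eV.
The photon energy is |E_7 − E_6| = 0.4009 eV.

0.4009 eV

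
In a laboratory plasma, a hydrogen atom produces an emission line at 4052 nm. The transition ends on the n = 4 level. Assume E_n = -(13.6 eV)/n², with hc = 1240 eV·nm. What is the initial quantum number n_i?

The photon energy is ΔE = hc/λ = 1240 / 4052 = 0.3060 eV.
With Z = 1, ΔE = 13.60 × (1/n_f² − 1/n_i²), so 1/n_f² − 1/n_i² = 0.02250.
With n_f = 4: 1/n_i² = 1/16 − 0.02250 = 0.04000, so n_i ≈ 5.00.

n_i = 5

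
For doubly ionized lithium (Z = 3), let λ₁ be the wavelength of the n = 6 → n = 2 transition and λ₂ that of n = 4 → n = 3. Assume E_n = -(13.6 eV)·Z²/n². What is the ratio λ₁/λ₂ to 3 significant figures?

0.219

λ ∝ 1/ΔE ∝ 1/(1/n_f² − 1/n_i²), and the Z² and hc factors cancel in the ratio.
λ₁/λ₂ = (1/3² − 1/4²)/(1/2² − 1/6²) = 0.04861/0.2222 = 0.219.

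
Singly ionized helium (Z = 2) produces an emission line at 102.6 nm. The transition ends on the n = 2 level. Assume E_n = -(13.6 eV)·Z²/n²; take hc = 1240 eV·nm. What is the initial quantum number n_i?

The photon energy is ΔE = hc/λ = 1240 / 102.6 = 12.09 eV.
With Z = 2, ΔE = 54.40 × (1/n_f² − 1/n_i²), so 1/n_f² − 1/n_i² = 0.2222.
With n_f = 2: 1/n_i² = 1/4 − 0.2222 = 0.02784, so n_i ≈ 5.99.

n_i = 6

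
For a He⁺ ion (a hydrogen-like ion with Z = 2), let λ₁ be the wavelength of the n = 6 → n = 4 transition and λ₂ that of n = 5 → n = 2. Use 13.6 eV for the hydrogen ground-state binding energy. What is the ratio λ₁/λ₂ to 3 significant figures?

λ ∝ 1/ΔE ∝ 1/(1/n_f² − 1/n_i²), and the Z² and hc factors cancel in the ratio.
λ₁/λ₂ = (1/2² − 1/5²)/(1/4² − 1/6²) = 0.2100/0.03472 = 6.05.

6.05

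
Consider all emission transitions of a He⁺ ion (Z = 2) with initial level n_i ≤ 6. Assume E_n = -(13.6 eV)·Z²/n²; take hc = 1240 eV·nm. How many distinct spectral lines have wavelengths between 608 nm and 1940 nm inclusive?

3

Enumerate all n_i → n_f pairs with 1 ≤ n_f < n_i ≤ 6 and compute λ = 1240 / [13.6·4·(1/n_f² − 1/n_i²)].
Lines falling in [608, 1940] nm: 6→4 (656.5 nm), 5→4 (1013 nm), 6→5 (1865 nm).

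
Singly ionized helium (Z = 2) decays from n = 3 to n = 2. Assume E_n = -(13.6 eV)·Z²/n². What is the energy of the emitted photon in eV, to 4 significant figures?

The Bohr energies scale as Z², so for Z = 2: E_n = −54.40/n² eV.
E_3 = −54.40/9 = −6.044 eV and E_2 = −54.40/4 = −13.60 eV.
The photon energy is |E_3 − E_2| = 7.556 eV.

7.556 eV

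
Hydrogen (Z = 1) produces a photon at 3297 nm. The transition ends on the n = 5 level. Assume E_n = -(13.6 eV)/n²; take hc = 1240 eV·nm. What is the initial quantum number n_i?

The photon energy is ΔE = hc/λ = 1240 / 3297 = 0.3761 eV.
With Z = 1, ΔE = 13.60 × (1/n_f² − 1/n_i²), so 1/n_f² − 1/n_i² = 0.02765.
With n_f = 5: 1/n_i² = 1/25 − 0.02765 = 0.01235, so n_i ≈ 9.00.

n_i = 9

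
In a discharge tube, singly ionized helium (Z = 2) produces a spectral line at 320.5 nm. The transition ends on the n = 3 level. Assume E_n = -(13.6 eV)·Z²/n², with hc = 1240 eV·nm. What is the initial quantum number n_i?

The photon energy is ΔE = hc/λ = 1240 / 320.5 = 3.869 eV.
With Z = 2, ΔE = 54.40 × (1/n_f² − 1/n_i²), so 1/n_f² − 1/n_i² = 0.07112.
With n_f = 3: 1/n_i² = 1/9 − 0.07112 = 0.03999, so n_i ≈ 5.00.

n_i = 5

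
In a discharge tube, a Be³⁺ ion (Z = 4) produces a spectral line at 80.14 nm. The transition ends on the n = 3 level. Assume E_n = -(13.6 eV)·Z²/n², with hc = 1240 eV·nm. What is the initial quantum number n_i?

The photon energy is ΔE = hc/λ = 1240 / 80.14 = 15.47 eV.
With Z = 4, ΔE = 217.6 × (1/n_f² − 1/n_i²), so 1/n_f² − 1/n_i² = 0.07111.
With n_f = 3: 1/n_i² = 1/9 − 0.07111 = 0.04000, so n_i ≈ 5.00.

n_i = 5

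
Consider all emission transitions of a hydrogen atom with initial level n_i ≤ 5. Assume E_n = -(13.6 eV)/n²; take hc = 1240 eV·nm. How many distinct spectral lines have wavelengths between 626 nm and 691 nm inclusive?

Enumerate all n_i → n_f pairs with 1 ≤ n_f < n_i ≤ 5 and compute λ = 1240 / [13.6·1·(1/n_f² − 1/n_i²)].
Lines falling in [626, 691] nm: 3→2 (656.5 nm).

1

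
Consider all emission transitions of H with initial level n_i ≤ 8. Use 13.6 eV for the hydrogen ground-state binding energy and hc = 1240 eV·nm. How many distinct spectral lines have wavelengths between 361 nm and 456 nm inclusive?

4

Enumerate all n_i → n_f pairs with 1 ≤ n_f < n_i ≤ 8 and compute λ = 1240 / [13.6·1·(1/n_f² − 1/n_i²)].
Lines falling in [361, 456] nm: 8→2 (389.0 nm), 7→2 (397.1 nm), 6→2 (410.3 nm), 5→2 (434.2 nm).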